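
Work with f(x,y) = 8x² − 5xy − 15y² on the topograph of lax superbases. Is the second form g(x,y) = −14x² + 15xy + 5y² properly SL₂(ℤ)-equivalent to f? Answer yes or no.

D₁ = 505, D₂ = 505
river cycle of f (length 8): (8, 11, -12), (-12, 13, 7), (7, 15, -10), (-10, 5, 12), (12, 19, -3), (-3, 17, 18), (18, 19, -2), (-2, 21, 8)
river cycle of g (length 8): (5, 15, -14), (-14, 13, 6), (6, 11, -16), (-16, 21, 1), (1, 21, -16), (-16, 11, 6), (6, 13, -14), (-14, 15, 5)
cycles differ ⇒ inequivalent

no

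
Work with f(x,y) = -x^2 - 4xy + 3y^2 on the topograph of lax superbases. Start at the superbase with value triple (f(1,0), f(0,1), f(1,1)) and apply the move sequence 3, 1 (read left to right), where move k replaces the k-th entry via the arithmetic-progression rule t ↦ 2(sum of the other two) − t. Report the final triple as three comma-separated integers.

start (-1,3,-2) = (f(1,0),f(0,1),f(1,1))
replace slot 3: 2·((-1)+3) − (-2) = 6 → (-1,3,6)
replace slot 1: 2·(3+6) − (-1) = 19 → (19,3,6)

19,3,6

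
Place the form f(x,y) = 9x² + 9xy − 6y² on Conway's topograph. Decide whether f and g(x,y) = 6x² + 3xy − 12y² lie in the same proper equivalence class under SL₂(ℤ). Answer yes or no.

D₁ = 297, D₂ = 297
river cycle of f (length 4): (-6, 15, 3), (3, 15, -6), (-6, 9, 9), (9, 9, -6)
river cycle of g (length 4): (6, 15, -3), (-3, 15, 6), (6, 9, -9), (-9, 9, 6)
cycles differ ⇒ inequivalent

no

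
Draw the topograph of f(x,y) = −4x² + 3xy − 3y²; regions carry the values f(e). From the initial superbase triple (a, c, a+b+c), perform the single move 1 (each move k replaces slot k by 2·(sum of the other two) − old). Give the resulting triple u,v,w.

start (-4,-3,-4) = (f(1,0),f(0,1),f(1,1))
replace slot 1: 2·((-3)+(-4)) − (-4) = -10 → (-10,-3,-4)

-10,-3,-4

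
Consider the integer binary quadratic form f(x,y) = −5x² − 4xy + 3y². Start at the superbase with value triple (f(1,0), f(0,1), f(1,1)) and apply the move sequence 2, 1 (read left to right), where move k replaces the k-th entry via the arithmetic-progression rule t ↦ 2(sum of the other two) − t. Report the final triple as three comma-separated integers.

start (-5,3,-6) = (f(1,0),f(0,1),f(1,1))
replace slot 2: 2·((-5)+(-6)) − 3 = -25 → (-5,-25,-6)
replace slot 1: 2·((-25)+(-6)) − (-5) = -57 → (-57,-25,-6)

-57,-25,-6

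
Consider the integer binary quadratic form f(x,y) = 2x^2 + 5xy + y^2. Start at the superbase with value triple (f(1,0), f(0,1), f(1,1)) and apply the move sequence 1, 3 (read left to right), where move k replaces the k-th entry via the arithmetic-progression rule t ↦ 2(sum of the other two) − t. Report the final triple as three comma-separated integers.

start (2,1,8) = (f(1,0),f(0,1),f(1,1))
replace slot 1: 2·(1+8) − 2 = 16 → (16,1,8)
replace slot 3: 2·(16+1) − 8 = 26 → (16,1,26)

16,1,26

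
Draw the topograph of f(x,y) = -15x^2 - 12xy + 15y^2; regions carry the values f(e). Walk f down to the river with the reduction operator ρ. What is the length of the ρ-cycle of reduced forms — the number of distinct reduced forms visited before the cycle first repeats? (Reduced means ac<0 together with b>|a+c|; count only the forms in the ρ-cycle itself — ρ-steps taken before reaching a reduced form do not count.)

D = 1044, ⌊√D⌋ = 32
descent: ρ → (15,12,-15)  [lands on river]
river: ρ → (-15,18,12)
river: ρ → (12,30,-3)
river: ρ → (-3,30,12)
river: ρ → (12,18,-15)
river: ρ → (-15,12,15)
river: ρ → (15,18,-12)
river: ρ → (-12,30,3)
river: ρ → (3,30,-12)
river: ρ → (-12,18,15)
ρ-cycle length = 10 (tail of 1 descent step not counted)

10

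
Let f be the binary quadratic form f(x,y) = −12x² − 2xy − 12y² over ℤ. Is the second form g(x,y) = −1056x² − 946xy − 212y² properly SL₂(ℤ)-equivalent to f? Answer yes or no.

D₁ = -572, D₂ = -572
f is negative-definite; reduce −f:
−f: reduced (well bottom): (12,2,12) with a≤c, −a<b≤a
flip sign back: reduced form of f is (-12,-2,-12)
g is negative-definite; reduce −g:
−g: flip: (1056,946,212)→(212,-946,1056)
−g: translate: b→-98 (≡-946 mod 424), so (212,-946,1056)→(212,-98,12)
−g: flip: (212,-98,12)→(12,98,212)
−g: translate: b→2 (≡98 mod 24), so (12,98,212)→(12,2,12)
−g: reduced (well bottom): (12,2,12) with a≤c, −a<b≤a
flip sign back: reduced form of g is (-12,-2,-12)
reduced forms (-12, -2, -12) vs (-12, -2, -12) ⇒ equivalent

yes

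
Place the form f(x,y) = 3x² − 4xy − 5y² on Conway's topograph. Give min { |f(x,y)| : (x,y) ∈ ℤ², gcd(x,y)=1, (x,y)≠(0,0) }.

descent: ρ → (-5,4,3)  [lands on river]
river: ρ → (3,8,-1)
river: ρ → (-1,8,3)
river: ρ → (3,4,-5)
river: ρ → (-5,6,2)
river: ρ → (2,6,-5)
closes: descent 1, river 6
min |a| on river = 1

1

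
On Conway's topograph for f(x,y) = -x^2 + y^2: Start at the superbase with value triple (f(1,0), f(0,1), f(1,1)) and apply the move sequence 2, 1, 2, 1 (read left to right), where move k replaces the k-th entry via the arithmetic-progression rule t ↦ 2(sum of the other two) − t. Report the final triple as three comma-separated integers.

start (-1,1,0) = (f(1,0),f(0,1),f(1,1))
replace slot 2: 2·((-1)+0) − 1 = -3 → (-1,-3,0)
replace slot 1: 2·((-3)+0) − (-1) = -5 → (-5,-3,0)
replace slot 2: 2·((-5)+0) − (-3) = -7 → (-5,-7,0)
replace slot 1: 2·((-7)+0) − (-5) = -9 → (-9,-7,0)

-9,-7,0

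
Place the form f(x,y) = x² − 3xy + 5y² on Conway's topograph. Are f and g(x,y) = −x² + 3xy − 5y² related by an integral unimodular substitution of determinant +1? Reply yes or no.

D₁ = -11, D₂ = -11
f: translate: b→1 (≡-3 mod 2), so (1,-3,5)→(1,1,3)
f: reduced (well bottom): (1,1,3) with a≤c, −a<b≤a
g is negative-definite; reduce −g:
−g: translate: b→1 (≡-3 mod 2), so (1,-3,5)→(1,1,3)
−g: reduced (well bottom): (1,1,3) with a≤c, −a<b≤a
flip sign back: reduced form of g is (-1,-1,-3)
reduced forms (1, 1, 3) vs (-1, -1, -3) ⇒ inequivalent

no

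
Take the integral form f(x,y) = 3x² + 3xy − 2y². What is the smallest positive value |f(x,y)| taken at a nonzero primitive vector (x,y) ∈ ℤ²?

river: ρ → (-2,5,1)
river: ρ → (1,5,-2)
river: ρ → (-2,3,3)
river: ρ → (3,3,-2)
closes: descent 0, river 4
min |a| on river = 1

1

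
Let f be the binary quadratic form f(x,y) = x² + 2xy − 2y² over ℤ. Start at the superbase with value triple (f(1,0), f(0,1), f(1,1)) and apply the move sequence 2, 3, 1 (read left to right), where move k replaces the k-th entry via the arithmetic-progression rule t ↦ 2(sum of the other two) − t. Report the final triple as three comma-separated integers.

start (1,-2,1) = (f(1,0),f(0,1),f(1,1))
replace slot 2: 2·(1+1) − (-2) = 6 → (1,6,1)
replace slot 3: 2·(1+6) − 1 = 13 → (1,6,13)
replace slot 1: 2·(6+13) − 1 = 37 → (37,6,13)

37,6,13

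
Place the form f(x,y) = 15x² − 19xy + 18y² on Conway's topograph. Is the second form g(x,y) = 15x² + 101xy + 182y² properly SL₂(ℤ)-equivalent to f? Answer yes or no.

D₁ = -719, D₂ = -719
f: translate: b→11 (≡-19 mod 30), so (15,-19,18)→(15,11,14)
f: flip: (15,11,14)→(14,-11,15)
f: reduced (well bottom): (14,-11,15) with a≤c, −a<b≤a
g: translate: b→11 (≡101 mod 30), so (15,101,182)→(15,11,14)
g: flip: (15,11,14)→(14,-11,15)
g: reduced (well bottom): (14,-11,15) with a≤c, −a<b≤a
reduced forms (14, -11, 15) vs (14, -11, 15) ⇒ equivalent

yes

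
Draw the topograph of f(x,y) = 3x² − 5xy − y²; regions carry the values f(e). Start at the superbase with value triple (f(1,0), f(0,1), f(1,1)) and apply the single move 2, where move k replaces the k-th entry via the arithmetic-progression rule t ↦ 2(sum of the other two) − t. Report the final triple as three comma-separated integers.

start (3,-1,-3) = (f(1,0),f(0,1),f(1,1))
replace slot 2: 2·(3+(-3)) − (-1) = 1 → (3,1,-3)

3,1,-3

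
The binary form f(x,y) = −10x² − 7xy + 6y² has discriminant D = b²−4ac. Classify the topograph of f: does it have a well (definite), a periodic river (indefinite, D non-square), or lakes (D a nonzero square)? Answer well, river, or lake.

D = b²−4ac = (-7)² − 4·(-10)·6 = 289
D = 17² is a perfect square ⇒ form factors over ℤ ⇒ lakes

lake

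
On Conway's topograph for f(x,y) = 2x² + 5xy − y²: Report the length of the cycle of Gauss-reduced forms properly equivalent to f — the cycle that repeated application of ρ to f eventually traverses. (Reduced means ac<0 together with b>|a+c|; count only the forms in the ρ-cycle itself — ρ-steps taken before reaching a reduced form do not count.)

D = 33, ⌊√D⌋ = 5
river: ρ → (-1,5,2)
river: ρ → (2,3,-3)
river: ρ → (-3,3,2)
river: ρ → (2,5,-1)
ρ-cycle length = 4 (tail of 0 descent steps not counted)

4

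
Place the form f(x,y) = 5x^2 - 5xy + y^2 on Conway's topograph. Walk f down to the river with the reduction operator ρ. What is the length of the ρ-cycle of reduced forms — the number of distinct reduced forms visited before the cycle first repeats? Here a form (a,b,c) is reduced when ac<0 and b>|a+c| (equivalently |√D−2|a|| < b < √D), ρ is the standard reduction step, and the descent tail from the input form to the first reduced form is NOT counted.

D = 5, ⌊√D⌋ = 2
descent: ρ → (1,1,-1)  [lands on river]
river: ρ → (-1,1,1)
ρ-cycle length = 2 (tail of 1 descent step not counted)

2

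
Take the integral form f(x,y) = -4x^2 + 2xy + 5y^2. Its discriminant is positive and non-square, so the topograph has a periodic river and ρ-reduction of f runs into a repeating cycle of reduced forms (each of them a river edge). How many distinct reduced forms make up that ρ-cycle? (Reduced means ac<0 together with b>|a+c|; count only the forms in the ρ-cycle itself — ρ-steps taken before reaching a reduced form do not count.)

D = 84, ⌊√D⌋ = 9
river: ρ → (5,8,-1)
river: ρ → (-1,8,5)
river: ρ → (5,2,-4)
river: ρ → (-4,6,3)
river: ρ → (3,6,-4)
river: ρ → (-4,2,5)
ρ-cycle length = 6 (tail of 0 descent steps not counted)

6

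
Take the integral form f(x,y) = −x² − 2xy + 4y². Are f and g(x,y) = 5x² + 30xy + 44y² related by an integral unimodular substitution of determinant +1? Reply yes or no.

D₁ = 20, D₂ = 20
river cycle of f (length 2): (-1, 4, 1), (1, 4, -1)
river cycle of g (length 2): (-1, 4, 1), (1, 4, -1)
cycles coincide ⇒ equivalent

yes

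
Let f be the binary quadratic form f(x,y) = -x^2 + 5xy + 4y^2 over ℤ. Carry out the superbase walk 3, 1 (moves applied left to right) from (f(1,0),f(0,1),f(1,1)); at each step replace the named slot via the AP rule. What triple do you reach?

start (-1,4,8) = (f(1,0),f(0,1),f(1,1))
replace slot 3: 2·((-1)+4) − 8 = -2 → (-1,4,-2)
replace slot 1: 2·(4+(-2)) − (-1) = 5 → (5,4,-2)

5,4,-2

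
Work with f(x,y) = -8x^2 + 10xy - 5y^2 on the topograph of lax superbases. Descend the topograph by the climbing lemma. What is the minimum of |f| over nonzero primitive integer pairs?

translate: b→6 (≡-10 mod 16), so (8,-10,5)→(8,6,3)
flip: (8,6,3)→(3,-6,8)
translate: b→0 (≡-6 mod 6), so (3,-6,8)→(3,0,5)
reduced (well bottom): (3,0,5) with a≤c, −a<b≤a
well minimum |f| = |-3| = 3 (negative-definite)

3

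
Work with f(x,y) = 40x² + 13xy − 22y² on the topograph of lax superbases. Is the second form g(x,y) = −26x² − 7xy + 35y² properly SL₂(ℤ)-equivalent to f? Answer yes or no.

D₁ = 3689, D₂ = 3689
river cycle of f (length 32): (-22, 31, 31), (31, 31, -22), (-22, 57, 5), (5, 53, -44), (-44, 35, 14), (14, 49, -23), (-23, 43, 20), (20, 37, -29), (-29, 21, 28), (28, 35, -22), … (22 more)
river cycle of g (length 26): (-26, 45, 16), (16, 51, -17), (-17, 51, 16), (16, 45, -26), (-26, 59, 2), (2, 57, -55), (-55, 53, 4), (4, 59, -13), (-13, 45, 32), (32, 19, -26), … (16 more)
cycles differ ⇒ inequivalent

no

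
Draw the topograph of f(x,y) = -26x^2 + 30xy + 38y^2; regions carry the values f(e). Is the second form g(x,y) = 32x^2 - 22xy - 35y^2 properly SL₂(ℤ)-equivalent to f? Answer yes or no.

D₁ = 4852, D₂ = 4964
discriminants differ ⇒ not SL₂(ℤ)-equivalent

no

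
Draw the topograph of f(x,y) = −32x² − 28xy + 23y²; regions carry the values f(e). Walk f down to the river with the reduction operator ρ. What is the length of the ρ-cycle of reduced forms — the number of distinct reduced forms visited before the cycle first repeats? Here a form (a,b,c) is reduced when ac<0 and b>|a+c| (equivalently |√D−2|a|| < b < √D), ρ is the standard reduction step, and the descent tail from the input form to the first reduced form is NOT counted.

D = 3728, ⌊√D⌋ = 61
descent: ρ → (23,28,-32)  [lands on river]
river: ρ → (-32,36,19)
river: ρ → (19,40,-28)
river: ρ → (-28,16,31)
river: ρ → (31,46,-13)
river: ρ → (-13,58,7)
river: ρ → (7,54,-29)
river: ρ → (-29,4,32)
river: ρ → (32,60,-1)
river: ρ → (-1,60,32)
river: ρ → (32,4,-29)
river: ρ → (-29,54,7)
river: ρ → (7,58,-13)
river: ρ → (-13,46,31)
river: ρ → (31,16,-28)
river: ρ → (-28,40,19)
river: ρ → (19,36,-32)
river: ρ → (-32,28,23)
river: ρ → (23,18,-37)
river: ρ → (-37,56,4)
river: ρ → (4,56,-37)
river: ρ → (-37,18,23)
ρ-cycle length = 22 (tail of 1 descent step not counted)

22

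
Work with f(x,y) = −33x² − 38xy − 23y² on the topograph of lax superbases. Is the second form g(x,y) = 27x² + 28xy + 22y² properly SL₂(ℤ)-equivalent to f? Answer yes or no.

D₁ = -1592, D₂ = -1592
f is negative-definite; reduce −f:
−f: translate: b→-28 (≡38 mod 66), so (33,38,23)→(33,-28,18)
−f: flip: (33,-28,18)→(18,28,33)
−f: translate: b→-8 (≡28 mod 36), so (18,28,33)→(18,-8,23)
−f: reduced (well bottom): (18,-8,23) with a≤c, −a<b≤a
flip sign back: reduced form of f is (-18,8,-23)
g: translate: b→-26 (≡28 mod 54), so (27,28,22)→(27,-26,21)
g: flip: (27,-26,21)→(21,26,27)
g: translate: b→-16 (≡26 mod 42), so (21,26,27)→(21,-16,22)
g: reduced (well bottom): (21,-16,22) with a≤c, −a<b≤a
reduced forms (-18, 8, -23) vs (21, -16, 22) ⇒ inequivalent

no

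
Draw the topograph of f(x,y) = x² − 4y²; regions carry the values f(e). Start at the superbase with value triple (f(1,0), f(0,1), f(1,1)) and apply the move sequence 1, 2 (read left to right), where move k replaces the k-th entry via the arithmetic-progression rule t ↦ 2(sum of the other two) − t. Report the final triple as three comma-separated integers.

start (1,-4,-3) = (f(1,0),f(0,1),f(1,1))
replace slot 1: 2·((-4)+(-3)) − 1 = -15 → (-15,-4,-3)
replace slot 2: 2·((-15)+(-3)) − (-4) = -32 → (-15,-32,-3)

-15,-32,-3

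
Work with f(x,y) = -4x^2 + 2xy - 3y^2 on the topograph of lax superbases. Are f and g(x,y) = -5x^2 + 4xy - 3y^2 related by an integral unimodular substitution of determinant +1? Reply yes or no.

D₁ = -44, D₂ = -44
f is negative-definite; reduce −f:
−f: flip: (4,-2,3)→(3,2,4)
−f: reduced (well bottom): (3,2,4) with a≤c, −a<b≤a
flip sign back: reduced form of f is (-3,-2,-4)
g is negative-definite; reduce −g:
−g: flip: (5,-4,3)→(3,4,5)
−g: translate: b→-2 (≡4 mod 6), so (3,4,5)→(3,-2,4)
−g: reduced (well bottom): (3,-2,4) with a≤c, −a<b≤a
flip sign back: reduced form of g is (-3,2,-4)
reduced forms (-3, -2, -4) vs (-3, 2, -4) ⇒ inequivalent

no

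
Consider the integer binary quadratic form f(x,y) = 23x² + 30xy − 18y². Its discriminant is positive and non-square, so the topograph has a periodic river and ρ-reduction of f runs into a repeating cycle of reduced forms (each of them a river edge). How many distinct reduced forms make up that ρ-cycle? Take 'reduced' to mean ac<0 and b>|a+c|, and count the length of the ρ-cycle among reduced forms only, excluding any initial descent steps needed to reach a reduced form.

D = 2556, ⌊√D⌋ = 50
river: ρ → (-18,42,11)
river: ρ → (11,46,-10)
river: ρ → (-10,34,35)
river: ρ → (35,36,-9)
river: ρ → (-9,36,35)
river: ρ → (35,34,-10)
river: ρ → (-10,46,11)
river: ρ → (11,42,-18)
river: ρ → (-18,30,23)
river: ρ → (23,16,-25)
river: ρ → (-25,34,14)
river: ρ → (14,50,-1)
river: ρ → (-1,50,14)
river: ρ → (14,34,-25)
river: ρ → (-25,16,23)
river: ρ → (23,30,-18)
ρ-cycle length = 16 (tail of 0 descent steps not counted)

16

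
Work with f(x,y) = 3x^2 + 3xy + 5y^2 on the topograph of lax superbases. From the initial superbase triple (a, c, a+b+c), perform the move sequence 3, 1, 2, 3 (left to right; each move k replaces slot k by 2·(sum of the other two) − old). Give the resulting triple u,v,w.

start (3,5,11) = (f(1,0),f(0,1),f(1,1))
replace slot 3: 2·(3+5) − 11 = 5 → (3,5,5)
replace slot 1: 2·(5+5) − 3 = 17 → (17,5,5)
replace slot 2: 2·(17+5) − 5 = 39 → (17,39,5)
replace slot 3: 2·(17+39) − 5 = 107 → (17,39,107)

17,39,107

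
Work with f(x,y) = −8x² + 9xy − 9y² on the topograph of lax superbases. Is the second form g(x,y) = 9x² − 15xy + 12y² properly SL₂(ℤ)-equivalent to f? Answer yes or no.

D₁ = -207, D₂ = -207
f is negative-definite; reduce −f:
−f: translate: b→7 (≡-9 mod 16), so (8,-9,9)→(8,7,8)
−f: reduced (well bottom): (8,7,8) with a≤c, −a<b≤a
flip sign back: reduced form of f is (-8,-7,-8)
g: translate: b→3 (≡-15 mod 18), so (9,-15,12)→(9,3,6)
g: flip: (9,3,6)→(6,-3,9)
g: reduced (well bottom): (6,-3,9) with a≤c, −a<b≤a
reduced forms (-8, -7, -8) vs (6, -3, 9) ⇒ inequivalent

no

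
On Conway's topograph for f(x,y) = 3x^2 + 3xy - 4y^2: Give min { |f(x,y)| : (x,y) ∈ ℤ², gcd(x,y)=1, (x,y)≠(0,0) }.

river: ρ → (-4,5,2)
river: ρ → (2,7,-1)
river: ρ → (-1,7,2)
river: ρ → (2,5,-4)
river: ρ → (-4,3,3)
river: ρ → (3,3,-4)
closes: descent 0, river 6
min |a| on river = 1

1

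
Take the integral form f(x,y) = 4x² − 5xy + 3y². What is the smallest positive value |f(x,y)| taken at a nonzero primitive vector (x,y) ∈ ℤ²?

translate: b→3 (≡-5 mod 8), so (4,-5,3)→(4,3,2)
flip: (4,3,2)→(2,-3,4)
translate: b→1 (≡-3 mod 4), so (2,-3,4)→(2,1,3)
reduced (well bottom): (2,1,3) with a≤c, −a<b≤a
well minimum = a = 2

2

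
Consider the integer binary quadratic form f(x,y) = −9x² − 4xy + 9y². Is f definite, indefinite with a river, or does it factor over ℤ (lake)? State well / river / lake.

D = b²−4ac = (-4)² − 4·(-9)·9 = 340
D > 0 non-square ⇒ indefinite ⇒ periodic river

river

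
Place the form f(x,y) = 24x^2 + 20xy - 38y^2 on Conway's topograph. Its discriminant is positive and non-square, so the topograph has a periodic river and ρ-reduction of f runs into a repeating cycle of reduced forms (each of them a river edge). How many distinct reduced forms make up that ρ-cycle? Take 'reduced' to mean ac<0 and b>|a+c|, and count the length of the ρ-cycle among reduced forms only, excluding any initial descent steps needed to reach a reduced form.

D = 4048, ⌊√D⌋ = 63
river: ρ → (-38,56,6)
river: ρ → (6,52,-56)
river: ρ → (-56,60,2)
river: ρ → (2,60,-56)
river: ρ → (-56,52,6)
river: ρ → (6,56,-38)
river: ρ → (-38,20,24)
river: ρ → (24,28,-34)
river: ρ → (-34,40,18)
river: ρ → (18,32,-42)
river: ρ → (-42,52,8)
river: ρ → (8,60,-14)
river: ρ → (-14,52,24)
river: ρ → (24,44,-22)
river: ρ → (-22,44,24)
river: ρ → (24,52,-14)
river: ρ → (-14,60,8)
river: ρ → (8,52,-42)
river: ρ → (-42,32,18)
river: ρ → (18,40,-34)
river: ρ → (-34,28,24)
river: ρ → (24,20,-38)
ρ-cycle length = 22 (tail of 0 descent steps not counted)

22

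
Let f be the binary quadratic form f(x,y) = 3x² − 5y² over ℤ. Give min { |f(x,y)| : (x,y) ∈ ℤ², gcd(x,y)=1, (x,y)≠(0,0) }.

descent: ρ → (-5,0,3)
descent: ρ → (3,6,-2)  [lands on river]
river: ρ → (-2,6,3)
closes: descent 2, river 2
min |a| on river = 2

2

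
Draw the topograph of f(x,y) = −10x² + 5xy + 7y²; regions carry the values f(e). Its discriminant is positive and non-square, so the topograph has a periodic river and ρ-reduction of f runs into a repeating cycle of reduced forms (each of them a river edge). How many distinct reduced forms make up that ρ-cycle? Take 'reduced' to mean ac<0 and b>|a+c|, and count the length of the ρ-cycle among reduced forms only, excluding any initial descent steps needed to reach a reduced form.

D = 305, ⌊√D⌋ = 17
river: ρ → (7,9,-8)
river: ρ → (-8,7,8)
river: ρ → (8,9,-7)
river: ρ → (-7,5,10)
river: ρ → (10,15,-2)
river: ρ → (-2,17,2)
river: ρ → (2,15,-10)
river: ρ → (-10,5,7)
ρ-cycle length = 8 (tail of 0 descent steps not counted)

8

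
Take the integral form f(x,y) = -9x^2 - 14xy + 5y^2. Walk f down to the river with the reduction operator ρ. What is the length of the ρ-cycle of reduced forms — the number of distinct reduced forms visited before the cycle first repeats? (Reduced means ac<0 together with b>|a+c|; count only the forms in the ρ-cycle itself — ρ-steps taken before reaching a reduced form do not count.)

D = 376, ⌊√D⌋ = 19
descent: ρ → (5,14,-9)  [lands on river]
river: ρ → (-9,4,10)
river: ρ → (10,16,-3)
river: ρ → (-3,14,15)
river: ρ → (15,16,-2)
river: ρ → (-2,16,15)
river: ρ → (15,14,-3)
river: ρ → (-3,16,10)
river: ρ → (10,4,-9)
river: ρ → (-9,14,5)
river: ρ → (5,16,-6)
river: ρ → (-6,8,13)
river: ρ → (13,18,-1)
river: ρ → (-1,18,13)
river: ρ → (13,8,-6)
river: ρ → (-6,16,5)
ρ-cycle length = 16 (tail of 1 descent step not counted)

16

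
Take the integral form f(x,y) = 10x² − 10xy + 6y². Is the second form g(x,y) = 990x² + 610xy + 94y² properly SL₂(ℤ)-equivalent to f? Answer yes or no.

D₁ = -140, D₂ = -140
f: translate: b→10 (≡-10 mod 20), so (10,-10,6)→(10,10,6)
f: flip: (10,10,6)→(6,-10,10)
f: translate: b→2 (≡-10 mod 12), so (6,-10,10)→(6,2,6)
f: reduced (well bottom): (6,2,6) with a≤c, −a<b≤a
g: flip: (990,610,94)→(94,-610,990)
g: translate: b→-46 (≡-610 mod 188), so (94,-610,990)→(94,-46,6)
g: flip: (94,-46,6)→(6,46,94)
g: translate: b→-2 (≡46 mod 12), so (6,46,94)→(6,-2,6)
g: flip: (6,-2,6)→(6,2,6)
g: reduced (well bottom): (6,2,6) with a≤c, −a<b≤a
reduced forms (6, 2, 6) vs (6, 2, 6) ⇒ equivalent

yes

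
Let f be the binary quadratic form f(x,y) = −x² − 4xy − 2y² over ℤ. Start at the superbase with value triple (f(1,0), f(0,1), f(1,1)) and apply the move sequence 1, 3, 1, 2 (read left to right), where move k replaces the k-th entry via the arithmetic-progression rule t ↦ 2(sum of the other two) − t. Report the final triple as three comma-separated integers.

start (-1,-2,-7) = (f(1,0),f(0,1),f(1,1))
replace slot 1: 2·((-2)+(-7)) − (-1) = -17 → (-17,-2,-7)
replace slot 3: 2·((-17)+(-2)) − (-7) = -31 → (-17,-2,-31)
replace slot 1: 2·((-2)+(-31)) − (-17) = -49 → (-49,-2,-31)
replace slot 2: 2·((-49)+(-31)) − (-2) = -158 → (-49,-158,-31)

-49,-158,-31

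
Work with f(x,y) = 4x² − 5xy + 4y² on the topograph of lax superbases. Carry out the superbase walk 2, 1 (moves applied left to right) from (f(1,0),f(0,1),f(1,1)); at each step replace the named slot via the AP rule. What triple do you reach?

start (4,4,3) = (f(1,0),f(0,1),f(1,1))
replace slot 2: 2·(4+3) − 4 = 10 → (4,10,3)
replace slot 1: 2·(10+3) − 4 = 22 → (22,10,3)

22,10,3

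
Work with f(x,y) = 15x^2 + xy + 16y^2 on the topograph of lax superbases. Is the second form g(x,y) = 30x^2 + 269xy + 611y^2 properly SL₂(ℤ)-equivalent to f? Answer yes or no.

D₁ = -959, D₂ = -959
f: reduced (well bottom): (15,1,16) with a≤c, −a<b≤a
g: translate: b→29 (≡269 mod 60), so (30,269,611)→(30,29,15)
g: flip: (30,29,15)→(15,-29,30)
g: translate: b→1 (≡-29 mod 30), so (15,-29,30)→(15,1,16)
g: reduced (well bottom): (15,1,16) with a≤c, −a<b≤a
reduced forms (15, 1, 16) vs (15, 1, 16) ⇒ equivalent

yes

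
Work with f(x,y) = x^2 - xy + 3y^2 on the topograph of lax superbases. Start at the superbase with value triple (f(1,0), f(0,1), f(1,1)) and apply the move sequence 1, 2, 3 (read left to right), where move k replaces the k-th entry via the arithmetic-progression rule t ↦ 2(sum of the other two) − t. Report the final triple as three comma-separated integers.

start (1,3,3) = (f(1,0),f(0,1),f(1,1))
replace slot 1: 2·(3+3) − 1 = 11 → (11,3,3)
replace slot 2: 2·(11+3) − 3 = 25 → (11,25,3)
replace slot 3: 2·(11+25) − 3 = 69 → (11,25,69)

11,25,69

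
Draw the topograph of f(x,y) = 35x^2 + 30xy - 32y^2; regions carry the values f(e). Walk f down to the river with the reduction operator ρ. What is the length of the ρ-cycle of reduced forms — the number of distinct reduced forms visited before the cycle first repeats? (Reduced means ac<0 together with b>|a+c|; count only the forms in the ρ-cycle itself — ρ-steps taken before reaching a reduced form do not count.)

D = 5380, ⌊√D⌋ = 73
river: ρ → (-32,34,33)
river: ρ → (33,32,-33)
river: ρ → (-33,34,32)
river: ρ → (32,30,-35)
river: ρ → (-35,40,27)
river: ρ → (27,68,-7)
river: ρ → (-7,72,7)
river: ρ → (7,68,-27)
river: ρ → (-27,40,35)
river: ρ → (35,30,-32)
ρ-cycle length = 10 (tail of 0 descent steps not counted)

10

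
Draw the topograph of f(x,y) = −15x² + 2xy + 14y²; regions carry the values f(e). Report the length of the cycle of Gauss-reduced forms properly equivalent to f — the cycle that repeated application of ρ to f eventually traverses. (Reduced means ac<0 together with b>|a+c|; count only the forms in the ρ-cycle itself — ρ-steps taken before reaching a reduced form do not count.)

D = 844, ⌊√D⌋ = 29
river: ρ → (14,26,-3)
river: ρ → (-3,28,5)
river: ρ → (5,22,-18)
river: ρ → (-18,14,9)
river: ρ → (9,22,-10)
river: ρ → (-10,18,13)
river: ρ → (13,8,-15)
river: ρ → (-15,22,6)
river: ρ → (6,26,-7)
river: ρ → (-7,16,21)
river: ρ → (21,26,-2)
river: ρ → (-2,26,21)
river: ρ → (21,16,-7)
river: ρ → (-7,26,6)
river: ρ → (6,22,-15)
river: ρ → (-15,8,13)
river: ρ → (13,18,-10)
river: ρ → (-10,22,9)
river: ρ → (9,14,-18)
river: ρ → (-18,22,5)
river: ρ → (5,28,-3)
river: ρ → (-3,26,14)
river: ρ → (14,2,-15)
river: ρ → (-15,28,1)
river: ρ → (1,28,-15)
river: ρ → (-15,2,14)
ρ-cycle length = 26 (tail of 0 descent steps not counted)

26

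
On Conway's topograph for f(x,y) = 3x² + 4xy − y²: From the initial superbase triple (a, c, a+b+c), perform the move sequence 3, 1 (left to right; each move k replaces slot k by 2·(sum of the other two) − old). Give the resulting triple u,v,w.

start (3,-1,6) = (f(1,0),f(0,1),f(1,1))
replace slot 3: 2·(3+(-1)) − 6 = -2 → (3,-1,-2)
replace slot 1: 2·((-1)+(-2)) − 3 = -9 → (-9,-1,-2)

-9,-1,-2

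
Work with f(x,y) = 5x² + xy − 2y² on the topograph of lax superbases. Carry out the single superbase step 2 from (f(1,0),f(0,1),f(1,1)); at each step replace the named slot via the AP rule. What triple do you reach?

start (5,-2,4) = (f(1,0),f(0,1),f(1,1))
replace slot 2: 2·(5+4) − (-2) = 20 → (5,20,4)

5,20,4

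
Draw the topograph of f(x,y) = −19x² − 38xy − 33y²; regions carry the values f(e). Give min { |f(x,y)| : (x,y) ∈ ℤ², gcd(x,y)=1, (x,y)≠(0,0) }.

translate: b→0 (≡38 mod 38), so (19,38,33)→(19,0,14)
flip: (19,0,14)→(14,0,19)
reduced (well bottom): (14,0,19) with a≤c, −a<b≤a
well minimum |f| = |-14| = 14 (negative-definite)

14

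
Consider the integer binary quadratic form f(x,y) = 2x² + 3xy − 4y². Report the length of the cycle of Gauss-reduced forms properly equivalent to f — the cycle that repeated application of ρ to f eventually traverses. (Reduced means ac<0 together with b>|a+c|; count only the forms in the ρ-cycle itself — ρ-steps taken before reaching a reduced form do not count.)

D = 41, ⌊√D⌋ = 6
river: ρ → (-4,5,1)
river: ρ → (1,5,-4)
river: ρ → (-4,3,2)
river: ρ → (2,5,-2)
river: ρ → (-2,3,4)
river: ρ → (4,5,-1)
river: ρ → (-1,5,4)
river: ρ → (4,3,-2)
river: ρ → (-2,5,2)
river: ρ → (2,3,-4)
ρ-cycle length = 10 (tail of 0 descent steps not counted)

10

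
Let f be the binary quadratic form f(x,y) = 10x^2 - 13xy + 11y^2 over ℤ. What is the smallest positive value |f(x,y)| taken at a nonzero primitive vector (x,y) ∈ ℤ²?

translate: b→7 (≡-13 mod 20), so (10,-13,11)→(10,7,8)
flip: (10,7,8)→(8,-7,10)
reduced (well bottom): (8,-7,10) with a≤c, −a<b≤a
well minimum = a = 8

8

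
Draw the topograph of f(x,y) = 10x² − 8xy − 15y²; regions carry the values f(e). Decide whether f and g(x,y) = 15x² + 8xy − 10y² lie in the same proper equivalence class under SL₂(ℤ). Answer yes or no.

D₁ = 664, D₂ = 664
river cycle of f (length 22): (-15, 8, 10), (10, 12, -13), (-13, 14, 9), (9, 22, -5), (-5, 18, 17), (17, 16, -6), (-6, 20, 11), (11, 24, -2), (-2, 24, 11), (11, 20, -6), … (12 more)
river cycle of g (length 22): (-10, 12, 13), (13, 14, -9), (-9, 22, 5), (5, 18, -17), (-17, 16, 6), (6, 20, -11), (-11, 24, 2), (2, 24, -11), (-11, 20, 6), (6, 16, -17), … (12 more)
cycles differ ⇒ inequivalent

no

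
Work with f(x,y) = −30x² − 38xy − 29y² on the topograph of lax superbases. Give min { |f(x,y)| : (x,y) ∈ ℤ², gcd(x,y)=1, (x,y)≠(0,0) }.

translate: b→-22 (≡38 mod 60), so (30,38,29)→(30,-22,21)
flip: (30,-22,21)→(21,22,30)
translate: b→-20 (≡22 mod 42), so (21,22,30)→(21,-20,29)
reduced (well bottom): (21,-20,29) with a≤c, −a<b≤a
well minimum |f| = |-21| = 21 (negative-definite)

21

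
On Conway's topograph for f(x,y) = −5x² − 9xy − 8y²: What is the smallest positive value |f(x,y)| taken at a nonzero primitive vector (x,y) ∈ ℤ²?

translate: b→-1 (≡9 mod 10), so (5,9,8)→(5,-1,4)
flip: (5,-1,4)→(4,1,5)
reduced (well bottom): (4,1,5) with a≤c, −a<b≤a
well minimum |f| = |-4| = 4 (negative-definite)

4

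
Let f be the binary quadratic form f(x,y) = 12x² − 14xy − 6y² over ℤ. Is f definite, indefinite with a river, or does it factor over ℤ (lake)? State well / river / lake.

D = b²−4ac = (-14)² − 4·12·(-6) = 484
D = 22² is a perfect square ⇒ form factors over ℤ ⇒ lakes

lake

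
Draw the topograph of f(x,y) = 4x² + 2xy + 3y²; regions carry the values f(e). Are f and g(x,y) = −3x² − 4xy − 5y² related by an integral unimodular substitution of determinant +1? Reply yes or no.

D₁ = -44, D₂ = -44
f: flip: (4,2,3)→(3,-2,4)
f: reduced (well bottom): (3,-2,4) with a≤c, −a<b≤a
g is negative-definite; reduce −g:
−g: translate: b→-2 (≡4 mod 6), so (3,4,5)→(3,-2,4)
−g: reduced (well bottom): (3,-2,4) with a≤c, −a<b≤a
flip sign back: reduced form of g is (-3,2,-4)
reduced forms (3, -2, 4) vs (-3, 2, -4) ⇒ inequivalent

no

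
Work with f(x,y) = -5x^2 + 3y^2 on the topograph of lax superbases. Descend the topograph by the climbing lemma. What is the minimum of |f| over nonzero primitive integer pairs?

descent: ρ → (3,6,-2)  [lands on river]
river: ρ → (-2,6,3)
closes: descent 1, river 2
min |a| on river = 2

2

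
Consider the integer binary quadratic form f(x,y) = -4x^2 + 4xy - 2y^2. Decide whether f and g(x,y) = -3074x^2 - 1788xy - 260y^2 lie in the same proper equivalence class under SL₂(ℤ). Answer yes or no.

D₁ = -16, D₂ = -16
f is negative-definite; reduce −f:
−f: translate: b→4 (≡-4 mod 8), so (4,-4,2)→(4,4,2)
−f: flip: (4,4,2)→(2,-4,4)
−f: translate: b→0 (≡-4 mod 4), so (2,-4,4)→(2,0,2)
−f: reduced (well bottom): (2,0,2) with a≤c, −a<b≤a
flip sign back: reduced form of f is (-2,0,-2)
g is negative-definite; reduce −g:
−g: flip: (3074,1788,260)→(260,-1788,3074)
−g: translate: b→-228 (≡-1788 mod 520), so (260,-1788,3074)→(260,-228,50)
−g: flip: (260,-228,50)→(50,228,260)
−g: translate: b→28 (≡228 mod 100), so (50,228,260)→(50,28,4)
−g: flip: (50,28,4)→(4,-28,50)
−g: translate: b→4 (≡-28 mod 8), so (4,-28,50)→(4,4,2)
−g: flip: (4,4,2)→(2,-4,4)
−g: translate: b→0 (≡-4 mod 4), so (2,-4,4)→(2,0,2)
−g: reduced (well bottom): (2,0,2) with a≤c, −a<b≤a
flip sign back: reduced form of g is (-2,0,-2)
reduced forms (-2, 0, -2) vs (-2, 0, -2) ⇒ equivalent

yes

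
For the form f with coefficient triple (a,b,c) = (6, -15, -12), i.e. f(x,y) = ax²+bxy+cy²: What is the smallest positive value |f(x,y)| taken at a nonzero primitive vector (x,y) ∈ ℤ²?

descent: ρ → (-12,15,6)  [lands on river]
river: ρ → (6,21,-3)
river: ρ → (-3,21,6)
river: ρ → (6,15,-12)
river: ρ → (-12,9,9)
river: ρ → (9,9,-12)
closes: descent 1, river 6
min |a| on river = 3

3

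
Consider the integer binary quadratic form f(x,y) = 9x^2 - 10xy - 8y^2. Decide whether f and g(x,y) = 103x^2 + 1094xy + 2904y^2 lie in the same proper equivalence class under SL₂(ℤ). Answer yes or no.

D₁ = 388, D₂ = 388
river cycle of f (length 22): (-8, 10, 9), (9, 8, -9), (-9, 10, 8), (8, 6, -11), (-11, 16, 3), (3, 14, -16), (-16, 18, 1), (1, 18, -16), (-16, 14, 3), (3, 16, -11), … (12 more)
river cycle of g (length 22): (9, 8, -9), (-9, 10, 8), (8, 6, -11), (-11, 16, 3), (3, 14, -16), (-16, 18, 1), (1, 18, -16), (-16, 14, 3), (3, 16, -11), (-11, 6, 8), … (12 more)
cycles coincide ⇒ equivalent

yes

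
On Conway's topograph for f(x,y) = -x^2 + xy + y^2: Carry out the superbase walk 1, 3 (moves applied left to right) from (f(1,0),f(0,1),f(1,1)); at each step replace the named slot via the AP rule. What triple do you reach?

start (-1,1,1) = (f(1,0),f(0,1),f(1,1))
replace slot 1: 2·(1+1) − (-1) = 5 → (5,1,1)
replace slot 3: 2·(5+1) − 1 = 11 → (5,1,11)

5,1,11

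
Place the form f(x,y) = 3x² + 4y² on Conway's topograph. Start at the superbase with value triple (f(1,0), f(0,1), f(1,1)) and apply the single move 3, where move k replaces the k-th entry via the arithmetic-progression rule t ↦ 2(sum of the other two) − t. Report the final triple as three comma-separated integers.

start (3,4,7) = (f(1,0),f(0,1),f(1,1))
replace slot 3: 2·(3+4) − 7 = 7 → (3,4,7)

3,4,7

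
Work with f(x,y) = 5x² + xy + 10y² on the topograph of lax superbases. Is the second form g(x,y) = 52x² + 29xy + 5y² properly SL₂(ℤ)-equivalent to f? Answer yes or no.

D₁ = -199, D₂ = -199
f: reduced (well bottom): (5,1,10) with a≤c, −a<b≤a
g: flip: (52,29,5)→(5,-29,52)
g: translate: b→1 (≡-29 mod 10), so (5,-29,52)→(5,1,10)
g: reduced (well bottom): (5,1,10) with a≤c, −a<b≤a
reduced forms (5, 1, 10) vs (5, 1, 10) ⇒ equivalent

yes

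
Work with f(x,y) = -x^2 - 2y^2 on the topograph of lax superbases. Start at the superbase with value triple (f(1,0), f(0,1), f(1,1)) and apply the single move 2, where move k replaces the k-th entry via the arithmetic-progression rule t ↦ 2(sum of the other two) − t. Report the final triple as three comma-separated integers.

start (-1,-2,-3) = (f(1,0),f(0,1),f(1,1))
replace slot 2: 2·((-1)+(-3)) − (-2) = -6 → (-1,-6,-3)

-1,-6,-3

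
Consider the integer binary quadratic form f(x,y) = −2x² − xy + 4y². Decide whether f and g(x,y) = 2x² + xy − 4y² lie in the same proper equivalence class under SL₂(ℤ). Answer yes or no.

D₁ = 33, D₂ = 33
river cycle of f (length 4): (-2, 3, 3), (3, 3, -2), (-2, 5, 1), (1, 5, -2)
river cycle of g (length 4): (2, 5, -1), (-1, 5, 2), (2, 3, -3), (-3, 3, 2)
cycles differ ⇒ inequivalent

no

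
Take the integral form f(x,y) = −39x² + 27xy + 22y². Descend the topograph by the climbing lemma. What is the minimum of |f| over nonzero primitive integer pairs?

river: ρ → (22,61,-5)
river: ρ → (-5,59,34)
river: ρ → (34,9,-30)
river: ρ → (-30,51,13)
river: ρ → (13,53,-26)
river: ρ → (-26,51,15)
river: ρ → (15,39,-44)
river: ρ → (-44,49,10)
river: ρ → (10,51,-39)
river: ρ → (-39,27,22)
closes: descent 0, river 10
min |a| on river = 5

5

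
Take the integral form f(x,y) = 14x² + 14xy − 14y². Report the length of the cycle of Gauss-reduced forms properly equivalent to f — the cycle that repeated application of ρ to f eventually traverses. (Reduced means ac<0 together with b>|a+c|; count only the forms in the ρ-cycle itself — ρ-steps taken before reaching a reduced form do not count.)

D = 980, ⌊√D⌋ = 31
river: ρ → (-14,14,14)
river: ρ → (14,14,-14)
ρ-cycle length = 2 (tail of 0 descent steps not counted)

2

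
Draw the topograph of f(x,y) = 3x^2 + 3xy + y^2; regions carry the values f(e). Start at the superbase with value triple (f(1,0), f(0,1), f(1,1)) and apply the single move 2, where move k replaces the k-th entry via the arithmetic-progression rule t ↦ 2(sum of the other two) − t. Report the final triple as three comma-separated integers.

start (3,1,7) = (f(1,0),f(0,1),f(1,1))
replace slot 2: 2·(3+7) − 1 = 19 → (3,19,7)

3,19,7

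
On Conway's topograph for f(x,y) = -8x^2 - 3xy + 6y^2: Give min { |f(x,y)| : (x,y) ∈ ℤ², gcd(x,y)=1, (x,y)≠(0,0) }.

descent: ρ → (6,3,-8)  [lands on river]
river: ρ → (-8,13,1)
river: ρ → (1,13,-8)
river: ρ → (-8,3,6)
river: ρ → (6,9,-5)
river: ρ → (-5,11,4)
river: ρ → (4,13,-2)
river: ρ → (-2,11,10)
river: ρ → (10,9,-3)
river: ρ → (-3,9,10)
river: ρ → (10,11,-2)
river: ρ → (-2,13,4)
river: ρ → (4,11,-5)
river: ρ → (-5,9,6)
closes: descent 1, river 14
min |a| on river = 1

1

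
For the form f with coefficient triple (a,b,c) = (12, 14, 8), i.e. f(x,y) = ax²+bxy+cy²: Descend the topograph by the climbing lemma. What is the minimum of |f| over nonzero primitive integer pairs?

translate: b→-10 (≡14 mod 24), so (12,14,8)→(12,-10,6)
flip: (12,-10,6)→(6,10,12)
translate: b→-2 (≡10 mod 12), so (6,10,12)→(6,-2,8)
reduced (well bottom): (6,-2,8) with a≤c, −a<b≤a
well minimum = a = 6

6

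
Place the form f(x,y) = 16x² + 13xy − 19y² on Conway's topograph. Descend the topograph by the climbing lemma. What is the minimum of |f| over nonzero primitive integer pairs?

river: ρ → (-19,25,10)
river: ρ → (10,35,-4)
river: ρ → (-4,37,1)
river: ρ → (1,37,-4)
river: ρ → (-4,35,10)
river: ρ → (10,25,-19)
river: ρ → (-19,13,16)
river: ρ → (16,19,-16)
river: ρ → (-16,13,19)
river: ρ → (19,25,-10)
river: ρ → (-10,35,4)
river: ρ → (4,37,-1)
river: ρ → (-1,37,4)
river: ρ → (4,35,-10)
river: ρ → (-10,25,19)
river: ρ → (19,13,-16)
river: ρ → (-16,19,16)
river: ρ → (16,13,-19)
closes: descent 0, river 18
min |a| on river = 1

1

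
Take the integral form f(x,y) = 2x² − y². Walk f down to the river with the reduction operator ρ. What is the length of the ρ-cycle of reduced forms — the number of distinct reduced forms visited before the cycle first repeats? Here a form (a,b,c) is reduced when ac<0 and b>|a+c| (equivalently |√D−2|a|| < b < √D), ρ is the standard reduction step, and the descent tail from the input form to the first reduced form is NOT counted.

D = 8, ⌊√D⌋ = 2
descent: ρ → (-1,2,1)  [lands on river]
river: ρ → (1,2,-1)
ρ-cycle length = 2 (tail of 1 descent step not counted)

2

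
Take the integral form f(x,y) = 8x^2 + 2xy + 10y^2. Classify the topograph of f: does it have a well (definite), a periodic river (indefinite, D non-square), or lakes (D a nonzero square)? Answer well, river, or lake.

D = b²−4ac = 2² − 4·8·10 = -316
D < 0 ⇒ definite ⇒ every region one sign ⇒ single well

well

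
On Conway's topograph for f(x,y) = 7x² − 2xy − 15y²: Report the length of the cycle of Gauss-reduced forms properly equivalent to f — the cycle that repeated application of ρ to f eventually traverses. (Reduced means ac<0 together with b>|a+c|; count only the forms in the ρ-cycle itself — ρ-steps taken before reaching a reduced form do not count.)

D = 424, ⌊√D⌋ = 20
descent: ρ → (-15,2,7)
descent: ρ → (7,12,-10)  [lands on river]
river: ρ → (-10,8,9)
river: ρ → (9,10,-9)
river: ρ → (-9,8,10)
river: ρ → (10,12,-7)
river: ρ → (-7,16,6)
river: ρ → (6,20,-1)
river: ρ → (-1,20,6)
river: ρ → (6,16,-7)
river: ρ → (-7,12,10)
river: ρ → (10,8,-9)
river: ρ → (-9,10,9)
river: ρ → (9,8,-10)
river: ρ → (-10,12,7)
river: ρ → (7,16,-6)
river: ρ → (-6,20,1)
river: ρ → (1,20,-6)
river: ρ → (-6,16,7)
ρ-cycle length = 18 (tail of 2 descent steps not counted)

18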